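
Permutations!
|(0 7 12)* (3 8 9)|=3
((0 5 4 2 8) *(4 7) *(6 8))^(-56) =(8)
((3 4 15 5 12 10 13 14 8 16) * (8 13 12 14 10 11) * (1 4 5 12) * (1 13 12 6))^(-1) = (1 6 15 4)(3 16 8 11 12 14 5)(10 13)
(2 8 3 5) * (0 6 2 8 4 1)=[6, 0, 4, 5, 1, 8, 2, 7, 3]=(0 6 2 4 1)(3 5 8)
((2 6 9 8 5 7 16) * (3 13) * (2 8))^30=((2 6 9)(3 13)(5 7 16 8))^30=(5 16)(7 8)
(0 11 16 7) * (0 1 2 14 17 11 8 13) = [8, 2, 14, 3, 4, 5, 6, 1, 13, 9, 10, 16, 12, 0, 17, 15, 7, 11] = (0 8 13)(1 2 14 17 11 16 7)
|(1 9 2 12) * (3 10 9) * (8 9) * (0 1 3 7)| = 6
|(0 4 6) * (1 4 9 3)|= |(0 9 3 1 4 6)|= 6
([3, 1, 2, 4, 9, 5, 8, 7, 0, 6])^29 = [8, 1, 2, 0, 3, 5, 9, 7, 6, 4]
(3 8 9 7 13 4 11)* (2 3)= (2 3 8 9 7 13 4 11)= [0, 1, 3, 8, 11, 5, 6, 13, 9, 7, 10, 2, 12, 4]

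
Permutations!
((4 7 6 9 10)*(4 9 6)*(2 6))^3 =(2 6)(4 7)(9 10)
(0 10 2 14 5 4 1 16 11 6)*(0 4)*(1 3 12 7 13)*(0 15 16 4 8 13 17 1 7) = (0 10 2 14 5 15 16 11 6 8 13 7 17 1 4 3 12) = [10, 4, 14, 12, 3, 15, 8, 17, 13, 9, 2, 6, 0, 7, 5, 16, 11, 1]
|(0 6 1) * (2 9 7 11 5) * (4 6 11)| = 9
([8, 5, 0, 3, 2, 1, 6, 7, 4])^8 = [0, 1, 2, 3, 4, 5, 6, 7, 8]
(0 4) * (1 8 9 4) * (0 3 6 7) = [1, 8, 2, 6, 3, 5, 7, 0, 9, 4] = (0 1 8 9 4 3 6 7)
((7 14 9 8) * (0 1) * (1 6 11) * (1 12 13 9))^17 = (0 7 13 6 14 9 11 1 8 12)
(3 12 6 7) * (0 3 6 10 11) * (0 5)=(0 3 12 10 11 5)(6 7)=[3, 1, 2, 12, 4, 0, 7, 6, 8, 9, 11, 5, 10]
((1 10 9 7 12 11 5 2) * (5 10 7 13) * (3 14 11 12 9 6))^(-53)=(1 7 9 13 5 2)(3 11 6 14 10)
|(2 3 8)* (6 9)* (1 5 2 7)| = 6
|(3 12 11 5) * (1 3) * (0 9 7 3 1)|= 7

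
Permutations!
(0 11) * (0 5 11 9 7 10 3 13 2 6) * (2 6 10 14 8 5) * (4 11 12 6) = (0 9 7 14 8 5 12 6)(2 10 3 13 4 11) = [9, 1, 10, 13, 11, 12, 0, 14, 5, 7, 3, 2, 6, 4, 8]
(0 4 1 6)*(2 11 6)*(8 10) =(0 4 1 2 11 6)(8 10) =[4, 2, 11, 3, 1, 5, 0, 7, 10, 9, 8, 6]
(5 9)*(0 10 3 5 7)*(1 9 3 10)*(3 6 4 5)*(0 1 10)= (0 10)(1 9 7)(4 5 6)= [10, 9, 2, 3, 5, 6, 4, 1, 8, 7, 0]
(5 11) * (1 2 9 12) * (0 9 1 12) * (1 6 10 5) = (12)(0 9)(1 2 6 10 5 11) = [9, 2, 6, 3, 4, 11, 10, 7, 8, 0, 5, 1, 12]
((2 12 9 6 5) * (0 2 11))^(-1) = (0 11 5 6 9 12 2)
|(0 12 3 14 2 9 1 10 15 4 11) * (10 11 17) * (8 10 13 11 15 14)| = 14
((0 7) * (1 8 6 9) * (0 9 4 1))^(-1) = ((0 7 9)(1 8 6 4))^(-1) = (0 9 7)(1 4 6 8)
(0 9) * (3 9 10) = (0 10 3 9) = [10, 1, 2, 9, 4, 5, 6, 7, 8, 0, 3]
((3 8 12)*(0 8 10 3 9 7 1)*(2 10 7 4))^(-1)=(0 1 7 3 10 2 4 9 12 8)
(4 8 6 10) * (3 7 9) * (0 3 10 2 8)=(0 3 7 9 10 4)(2 8 6)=[3, 1, 8, 7, 0, 5, 2, 9, 6, 10, 4]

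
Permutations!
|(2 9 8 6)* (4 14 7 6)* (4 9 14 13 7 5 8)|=|(2 14 5 8 9 4 13 7 6)|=9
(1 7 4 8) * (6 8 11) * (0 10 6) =(0 10 6 8 1 7 4 11) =[10, 7, 2, 3, 11, 5, 8, 4, 1, 9, 6, 0]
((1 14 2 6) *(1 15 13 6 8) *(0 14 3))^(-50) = (0 1 2)(3 8 14)(6 15 13)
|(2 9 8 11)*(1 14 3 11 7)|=8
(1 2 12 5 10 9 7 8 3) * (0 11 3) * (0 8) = (0 11 3 1 2 12 5 10 9 7) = [11, 2, 12, 1, 4, 10, 6, 0, 8, 7, 9, 3, 5]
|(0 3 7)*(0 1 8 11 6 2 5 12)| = 10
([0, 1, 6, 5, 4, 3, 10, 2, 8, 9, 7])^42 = (2 10)(6 7)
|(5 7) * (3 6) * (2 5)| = |(2 5 7)(3 6)| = 6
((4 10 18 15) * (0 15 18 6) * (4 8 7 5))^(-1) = ((18)(0 15 8 7 5 4 10 6))^(-1) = (18)(0 6 10 4 5 7 8 15)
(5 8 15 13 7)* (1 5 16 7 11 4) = [0, 5, 2, 3, 1, 8, 6, 16, 15, 9, 10, 4, 12, 11, 14, 13, 7] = (1 5 8 15 13 11 4)(7 16)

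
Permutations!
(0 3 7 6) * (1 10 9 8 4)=(0 3 7 6)(1 10 9 8 4)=[3, 10, 2, 7, 1, 5, 0, 6, 4, 8, 9]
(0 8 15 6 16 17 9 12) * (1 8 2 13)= [2, 8, 13, 3, 4, 5, 16, 7, 15, 12, 10, 11, 0, 1, 14, 6, 17, 9]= (0 2 13 1 8 15 6 16 17 9 12)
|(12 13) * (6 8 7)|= 6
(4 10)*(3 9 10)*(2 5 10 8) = (2 5 10 4 3 9 8) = [0, 1, 5, 9, 3, 10, 6, 7, 2, 8, 4]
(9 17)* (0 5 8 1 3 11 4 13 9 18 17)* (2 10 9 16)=(0 5 8 1 3 11 4 13 16 2 10 9)(17 18)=[5, 3, 10, 11, 13, 8, 6, 7, 1, 0, 9, 4, 12, 16, 14, 15, 2, 18, 17]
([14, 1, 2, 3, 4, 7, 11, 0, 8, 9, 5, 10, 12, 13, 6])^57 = (0 14 6 11 10 5 7)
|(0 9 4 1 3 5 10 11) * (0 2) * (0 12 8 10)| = 30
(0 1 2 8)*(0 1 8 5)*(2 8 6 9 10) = (0 6 9 10 2 5)(1 8) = [6, 8, 5, 3, 4, 0, 9, 7, 1, 10, 2]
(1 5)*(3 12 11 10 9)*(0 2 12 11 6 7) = (0 2 12 6 7)(1 5)(3 11 10 9) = [2, 5, 12, 11, 4, 1, 7, 0, 8, 3, 9, 10, 6]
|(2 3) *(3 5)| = 3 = |(2 5 3)|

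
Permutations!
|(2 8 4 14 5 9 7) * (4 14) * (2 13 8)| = 6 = |(5 9 7 13 8 14)|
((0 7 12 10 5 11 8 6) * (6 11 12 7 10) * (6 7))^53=((0 10 5 12 7 6)(8 11))^53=(0 6 7 12 5 10)(8 11)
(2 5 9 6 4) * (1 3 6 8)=[0, 3, 5, 6, 2, 9, 4, 7, 1, 8]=(1 3 6 4 2 5 9 8)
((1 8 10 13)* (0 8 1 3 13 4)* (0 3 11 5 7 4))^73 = ((0 8 10)(3 13 11 5 7 4))^73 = (0 8 10)(3 13 11 5 7 4)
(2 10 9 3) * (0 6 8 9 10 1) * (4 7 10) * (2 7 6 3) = (0 3 7 10 4 6 8 9 2 1) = [3, 0, 1, 7, 6, 5, 8, 10, 9, 2, 4]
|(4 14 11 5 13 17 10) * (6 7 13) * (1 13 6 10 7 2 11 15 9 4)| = |(1 13 17 7 6 2 11 5 10)(4 14 15 9)| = 36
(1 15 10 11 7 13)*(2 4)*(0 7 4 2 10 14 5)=[7, 15, 2, 3, 10, 0, 6, 13, 8, 9, 11, 4, 12, 1, 5, 14]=(0 7 13 1 15 14 5)(4 10 11)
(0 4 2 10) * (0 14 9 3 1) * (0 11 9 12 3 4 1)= (0 1 11 9 4 2 10 14 12 3)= [1, 11, 10, 0, 2, 5, 6, 7, 8, 4, 14, 9, 3, 13, 12]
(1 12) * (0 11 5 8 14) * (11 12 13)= (0 12 1 13 11 5 8 14)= [12, 13, 2, 3, 4, 8, 6, 7, 14, 9, 10, 5, 1, 11, 0]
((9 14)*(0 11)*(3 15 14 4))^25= ((0 11)(3 15 14 9 4))^25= (15)(0 11)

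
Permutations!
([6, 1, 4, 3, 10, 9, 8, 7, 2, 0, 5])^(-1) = [9, 1, 8, 3, 2, 10, 0, 7, 6, 5, 4]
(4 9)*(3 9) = (3 9 4) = [0, 1, 2, 9, 3, 5, 6, 7, 8, 4]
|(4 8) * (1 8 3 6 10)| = 6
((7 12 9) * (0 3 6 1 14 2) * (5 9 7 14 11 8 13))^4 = ((0 3 6 1 11 8 13 5 9 14 2)(7 12))^4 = (0 11 9 3 8 14 6 13 2 1 5)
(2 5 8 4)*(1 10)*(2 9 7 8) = (1 10)(2 5)(4 9 7 8) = [0, 10, 5, 3, 9, 2, 6, 8, 4, 7, 1]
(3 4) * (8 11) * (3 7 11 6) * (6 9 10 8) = [0, 1, 2, 4, 7, 5, 3, 11, 9, 10, 8, 6] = (3 4 7 11 6)(8 9 10)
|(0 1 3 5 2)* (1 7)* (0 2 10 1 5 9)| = |(0 7 5 10 1 3 9)| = 7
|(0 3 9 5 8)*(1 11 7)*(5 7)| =|(0 3 9 7 1 11 5 8)| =8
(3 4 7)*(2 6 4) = [0, 1, 6, 2, 7, 5, 4, 3] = (2 6 4 7 3)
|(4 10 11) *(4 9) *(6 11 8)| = 6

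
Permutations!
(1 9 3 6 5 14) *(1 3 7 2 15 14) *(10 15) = (1 9 7 2 10 15 14 3 6 5) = [0, 9, 10, 6, 4, 1, 5, 2, 8, 7, 15, 11, 12, 13, 3, 14]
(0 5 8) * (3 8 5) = (0 3 8) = [3, 1, 2, 8, 4, 5, 6, 7, 0]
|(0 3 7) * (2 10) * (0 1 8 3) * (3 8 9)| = 4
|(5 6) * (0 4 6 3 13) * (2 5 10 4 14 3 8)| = |(0 14 3 13)(2 5 8)(4 6 10)| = 12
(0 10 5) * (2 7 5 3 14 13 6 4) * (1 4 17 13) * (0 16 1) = (0 10 3 14)(1 4 2 7 5 16)(6 17 13) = [10, 4, 7, 14, 2, 16, 17, 5, 8, 9, 3, 11, 12, 6, 0, 15, 1, 13]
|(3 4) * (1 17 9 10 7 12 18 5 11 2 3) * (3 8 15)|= |(1 17 9 10 7 12 18 5 11 2 8 15 3 4)|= 14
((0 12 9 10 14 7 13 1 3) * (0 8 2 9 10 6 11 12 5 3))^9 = ((0 5 3 8 2 9 6 11 12 10 14 7 13 1))^9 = (0 10 2 1 12 8 13 11 3 7 6 5 14 9)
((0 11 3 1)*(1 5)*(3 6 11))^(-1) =(0 1 5 3)(6 11)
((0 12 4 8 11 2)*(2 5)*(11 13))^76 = ((0 12 4 8 13 11 5 2))^76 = (0 13)(2 8)(4 5)(11 12)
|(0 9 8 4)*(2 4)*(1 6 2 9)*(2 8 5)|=8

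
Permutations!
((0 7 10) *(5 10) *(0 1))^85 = (10)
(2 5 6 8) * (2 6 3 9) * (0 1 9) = (0 1 9 2 5 3)(6 8) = [1, 9, 5, 0, 4, 3, 8, 7, 6, 2]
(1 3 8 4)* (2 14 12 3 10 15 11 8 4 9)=(1 10 15 11 8 9 2 14 12 3 4)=[0, 10, 14, 4, 1, 5, 6, 7, 9, 2, 15, 8, 3, 13, 12, 11]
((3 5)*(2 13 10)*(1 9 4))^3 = (13)(3 5)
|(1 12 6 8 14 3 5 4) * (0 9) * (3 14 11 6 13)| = 6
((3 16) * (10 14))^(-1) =(3 16)(10 14)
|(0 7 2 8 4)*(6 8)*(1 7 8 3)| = 15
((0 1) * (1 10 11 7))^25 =((0 10 11 7 1))^25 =(11)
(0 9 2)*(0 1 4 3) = (0 9 2 1 4 3) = [9, 4, 1, 0, 3, 5, 6, 7, 8, 2]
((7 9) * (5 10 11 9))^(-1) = (5 7 9 11 10)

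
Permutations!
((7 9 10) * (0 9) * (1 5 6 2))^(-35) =((0 9 10 7)(1 5 6 2))^(-35) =(0 9 10 7)(1 5 6 2)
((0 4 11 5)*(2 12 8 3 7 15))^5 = ((0 4 11 5)(2 12 8 3 7 15))^5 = (0 4 11 5)(2 15 7 3 8 12)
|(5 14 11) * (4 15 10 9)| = 12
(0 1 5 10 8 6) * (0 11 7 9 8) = (0 1 5 10)(6 11 7 9 8) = [1, 5, 2, 3, 4, 10, 11, 9, 6, 8, 0, 7]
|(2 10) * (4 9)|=|(2 10)(4 9)|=2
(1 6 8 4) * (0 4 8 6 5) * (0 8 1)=[4, 5, 2, 3, 0, 8, 6, 7, 1]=(0 4)(1 5 8)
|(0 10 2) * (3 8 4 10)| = 6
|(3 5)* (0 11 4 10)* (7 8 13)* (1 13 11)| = 8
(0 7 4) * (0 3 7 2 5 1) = (0 2 5 1)(3 7 4) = [2, 0, 5, 7, 3, 1, 6, 4]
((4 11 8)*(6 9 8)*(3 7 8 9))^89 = (3 6 11 4 8 7)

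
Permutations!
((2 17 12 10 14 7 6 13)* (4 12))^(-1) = (2 13 6 7 14 10 12 4 17)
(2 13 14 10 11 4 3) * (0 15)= [15, 1, 13, 2, 3, 5, 6, 7, 8, 9, 11, 4, 12, 14, 10, 0]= (0 15)(2 13 14 10 11 4 3)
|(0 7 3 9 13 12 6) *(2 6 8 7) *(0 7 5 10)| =11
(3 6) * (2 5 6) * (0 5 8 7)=[5, 1, 8, 2, 4, 6, 3, 0, 7]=(0 5 6 3 2 8 7)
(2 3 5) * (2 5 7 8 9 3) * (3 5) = (3 7 8 9 5) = [0, 1, 2, 7, 4, 3, 6, 8, 9, 5]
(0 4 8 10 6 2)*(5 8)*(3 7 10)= [4, 1, 0, 7, 5, 8, 2, 10, 3, 9, 6]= (0 4 5 8 3 7 10 6 2)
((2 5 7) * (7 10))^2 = (2 10)(5 7)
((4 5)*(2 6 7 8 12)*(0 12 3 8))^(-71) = (0 7 6 2 12)(3 8)(4 5)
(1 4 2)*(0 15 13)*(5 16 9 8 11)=(0 15 13)(1 4 2)(5 16 9 8 11)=[15, 4, 1, 3, 2, 16, 6, 7, 11, 8, 10, 5, 12, 0, 14, 13, 9]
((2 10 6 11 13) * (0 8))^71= (0 8)(2 10 6 11 13)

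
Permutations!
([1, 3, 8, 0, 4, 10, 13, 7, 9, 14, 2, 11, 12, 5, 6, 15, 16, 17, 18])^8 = (18)(0 3 1)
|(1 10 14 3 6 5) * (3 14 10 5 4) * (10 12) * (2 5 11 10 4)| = |(14)(1 11 10 12 4 3 6 2 5)| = 9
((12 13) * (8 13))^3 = ((8 13 12))^3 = (13)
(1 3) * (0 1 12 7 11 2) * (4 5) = (0 1 3 12 7 11 2)(4 5) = [1, 3, 0, 12, 5, 4, 6, 11, 8, 9, 10, 2, 7]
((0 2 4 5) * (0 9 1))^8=((0 2 4 5 9 1))^8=(0 4 9)(1 2 5)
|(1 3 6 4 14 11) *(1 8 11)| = |(1 3 6 4 14)(8 11)| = 10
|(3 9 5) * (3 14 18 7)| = |(3 9 5 14 18 7)| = 6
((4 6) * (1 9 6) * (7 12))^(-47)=((1 9 6 4)(7 12))^(-47)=(1 9 6 4)(7 12)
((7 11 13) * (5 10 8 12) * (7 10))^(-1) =(5 12 8 10 13 11 7)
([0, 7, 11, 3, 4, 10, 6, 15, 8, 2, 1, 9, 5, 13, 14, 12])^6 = [0, 1, 2, 3, 4, 5, 6, 7, 8, 9, 10, 11, 12, 13, 14, 15]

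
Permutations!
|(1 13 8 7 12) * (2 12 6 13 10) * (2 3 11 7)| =10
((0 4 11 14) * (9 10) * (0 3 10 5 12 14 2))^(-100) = ((0 4 11 2)(3 10 9 5 12 14))^(-100) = (3 9 12)(5 14 10)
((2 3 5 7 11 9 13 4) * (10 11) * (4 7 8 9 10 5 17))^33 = (2 3 17 4)(5 13 8 7 9)(10 11)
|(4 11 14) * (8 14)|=4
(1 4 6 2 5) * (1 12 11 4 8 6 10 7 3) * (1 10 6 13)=[0, 8, 5, 10, 6, 12, 2, 3, 13, 9, 7, 4, 11, 1]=(1 8 13)(2 5 12 11 4 6)(3 10 7)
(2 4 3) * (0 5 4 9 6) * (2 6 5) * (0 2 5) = (0 5 4 3 6 2 9) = [5, 1, 9, 6, 3, 4, 2, 7, 8, 0]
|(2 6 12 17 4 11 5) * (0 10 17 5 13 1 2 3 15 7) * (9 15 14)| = |(0 10 17 4 11 13 1 2 6 12 5 3 14 9 15 7)| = 16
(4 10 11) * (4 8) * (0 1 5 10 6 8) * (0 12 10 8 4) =(0 1 5 8)(4 6)(10 11 12) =[1, 5, 2, 3, 6, 8, 4, 7, 0, 9, 11, 12, 10]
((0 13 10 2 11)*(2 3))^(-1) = (0 11 2 3 10 13)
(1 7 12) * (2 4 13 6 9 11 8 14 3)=(1 7 12)(2 4 13 6 9 11 8 14 3)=[0, 7, 4, 2, 13, 5, 9, 12, 14, 11, 10, 8, 1, 6, 3]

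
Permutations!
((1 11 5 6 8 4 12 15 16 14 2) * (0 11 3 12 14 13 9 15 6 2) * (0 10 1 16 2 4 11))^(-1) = ((1 3 12 6 8 11 5 4 14 10)(2 16 13 9 15))^(-1) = (1 10 14 4 5 11 8 6 12 3)(2 15 9 13 16)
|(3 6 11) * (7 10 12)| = 3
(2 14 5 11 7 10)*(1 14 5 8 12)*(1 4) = (1 14 8 12 4)(2 5 11 7 10) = [0, 14, 5, 3, 1, 11, 6, 10, 12, 9, 2, 7, 4, 13, 8]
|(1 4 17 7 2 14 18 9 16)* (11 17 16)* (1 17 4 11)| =10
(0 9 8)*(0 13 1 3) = (0 9 8 13 1 3) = [9, 3, 2, 0, 4, 5, 6, 7, 13, 8, 10, 11, 12, 1]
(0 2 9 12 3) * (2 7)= [7, 1, 9, 0, 4, 5, 6, 2, 8, 12, 10, 11, 3]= (0 7 2 9 12 3)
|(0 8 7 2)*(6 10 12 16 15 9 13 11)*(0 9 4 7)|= |(0 8)(2 9 13 11 6 10 12 16 15 4 7)|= 22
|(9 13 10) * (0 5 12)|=3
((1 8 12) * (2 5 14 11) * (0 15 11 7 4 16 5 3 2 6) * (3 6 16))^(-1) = ((0 15 11 16 5 14 7 4 3 2 6)(1 8 12))^(-1) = (0 6 2 3 4 7 14 5 16 11 15)(1 12 8)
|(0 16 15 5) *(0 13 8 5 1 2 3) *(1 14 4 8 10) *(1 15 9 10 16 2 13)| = 30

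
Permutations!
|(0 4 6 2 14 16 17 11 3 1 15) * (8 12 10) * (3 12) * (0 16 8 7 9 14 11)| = |(0 4 6 2 11 12 10 7 9 14 8 3 1 15 16 17)| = 16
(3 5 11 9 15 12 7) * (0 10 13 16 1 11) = (0 10 13 16 1 11 9 15 12 7 3 5) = [10, 11, 2, 5, 4, 0, 6, 3, 8, 15, 13, 9, 7, 16, 14, 12, 1]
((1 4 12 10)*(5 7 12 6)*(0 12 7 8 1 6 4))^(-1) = ((0 12 10 6 5 8 1))^(-1) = (0 1 8 5 6 10 12)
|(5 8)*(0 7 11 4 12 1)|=6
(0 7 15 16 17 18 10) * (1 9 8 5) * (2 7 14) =[14, 9, 7, 3, 4, 1, 6, 15, 5, 8, 0, 11, 12, 13, 2, 16, 17, 18, 10] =(0 14 2 7 15 16 17 18 10)(1 9 8 5)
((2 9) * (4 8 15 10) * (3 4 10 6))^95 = (15)(2 9) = ((2 9)(3 4 8 15 6))^95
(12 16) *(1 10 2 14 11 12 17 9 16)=[0, 10, 14, 3, 4, 5, 6, 7, 8, 16, 2, 12, 1, 13, 11, 15, 17, 9]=(1 10 2 14 11 12)(9 16 17)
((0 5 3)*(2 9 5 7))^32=(0 2 5)(3 7 9)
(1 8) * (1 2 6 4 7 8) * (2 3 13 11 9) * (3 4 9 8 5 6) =(2 3 13 11 8 4 7 5 6 9) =[0, 1, 3, 13, 7, 6, 9, 5, 4, 2, 10, 8, 12, 11]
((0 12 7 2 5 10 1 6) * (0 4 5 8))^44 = (0 8 2 7 12)(1 10 5 4 6) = ((0 12 7 2 8)(1 6 4 5 10))^44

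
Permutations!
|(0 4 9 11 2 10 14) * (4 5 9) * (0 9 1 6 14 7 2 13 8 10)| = |(0 5 1 6 14 9 11 13 8 10 7 2)| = 12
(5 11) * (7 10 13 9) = (5 11)(7 10 13 9) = [0, 1, 2, 3, 4, 11, 6, 10, 8, 7, 13, 5, 12, 9]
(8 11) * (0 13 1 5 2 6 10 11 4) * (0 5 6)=(0 13 1 6 10 11 8 4 5 2)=[13, 6, 0, 3, 5, 2, 10, 7, 4, 9, 11, 8, 12, 1]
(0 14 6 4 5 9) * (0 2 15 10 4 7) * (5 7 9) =[14, 1, 15, 3, 7, 5, 9, 0, 8, 2, 4, 11, 12, 13, 6, 10] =(0 14 6 9 2 15 10 4 7)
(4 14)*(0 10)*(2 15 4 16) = (0 10)(2 15 4 14 16) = [10, 1, 15, 3, 14, 5, 6, 7, 8, 9, 0, 11, 12, 13, 16, 4, 2]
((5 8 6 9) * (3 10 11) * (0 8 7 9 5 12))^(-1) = ((0 8 6 5 7 9 12)(3 10 11))^(-1) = (0 12 9 7 5 6 8)(3 11 10)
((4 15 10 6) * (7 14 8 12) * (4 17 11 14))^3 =((4 15 10 6 17 11 14 8 12 7))^3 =(4 6 14 7 10 11 12 15 17 8)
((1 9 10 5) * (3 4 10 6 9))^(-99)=((1 3 4 10 5)(6 9))^(-99)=(1 3 4 10 5)(6 9)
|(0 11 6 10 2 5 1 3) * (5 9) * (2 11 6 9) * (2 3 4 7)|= 11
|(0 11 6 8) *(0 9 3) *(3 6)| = 3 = |(0 11 3)(6 8 9)|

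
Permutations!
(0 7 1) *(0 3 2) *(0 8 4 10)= (0 7 1 3 2 8 4 10)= [7, 3, 8, 2, 10, 5, 6, 1, 4, 9, 0]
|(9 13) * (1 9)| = |(1 9 13)| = 3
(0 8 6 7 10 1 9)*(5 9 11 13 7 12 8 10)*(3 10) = [3, 11, 2, 10, 4, 9, 12, 5, 6, 0, 1, 13, 8, 7] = (0 3 10 1 11 13 7 5 9)(6 12 8)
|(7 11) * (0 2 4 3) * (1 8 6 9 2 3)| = |(0 3)(1 8 6 9 2 4)(7 11)| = 6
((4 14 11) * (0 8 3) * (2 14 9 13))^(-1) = (0 3 8)(2 13 9 4 11 14)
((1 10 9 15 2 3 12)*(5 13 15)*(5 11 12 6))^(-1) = (1 12 11 9 10)(2 15 13 5 6 3)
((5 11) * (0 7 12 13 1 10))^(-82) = ((0 7 12 13 1 10)(5 11))^(-82) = (0 12 1)(7 13 10)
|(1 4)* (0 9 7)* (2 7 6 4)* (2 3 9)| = |(0 2 7)(1 3 9 6 4)| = 15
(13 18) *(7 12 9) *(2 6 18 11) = (2 6 18 13 11)(7 12 9) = [0, 1, 6, 3, 4, 5, 18, 12, 8, 7, 10, 2, 9, 11, 14, 15, 16, 17, 13]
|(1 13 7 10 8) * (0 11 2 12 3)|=|(0 11 2 12 3)(1 13 7 10 8)|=5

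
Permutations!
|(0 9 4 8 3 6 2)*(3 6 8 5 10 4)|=|(0 9 3 8 6 2)(4 5 10)|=6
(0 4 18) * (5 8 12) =(0 4 18)(5 8 12) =[4, 1, 2, 3, 18, 8, 6, 7, 12, 9, 10, 11, 5, 13, 14, 15, 16, 17, 0]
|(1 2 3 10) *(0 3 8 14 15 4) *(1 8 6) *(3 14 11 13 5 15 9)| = 33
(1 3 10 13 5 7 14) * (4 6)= (1 3 10 13 5 7 14)(4 6)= [0, 3, 2, 10, 6, 7, 4, 14, 8, 9, 13, 11, 12, 5, 1]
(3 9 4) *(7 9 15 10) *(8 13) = (3 15 10 7 9 4)(8 13) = [0, 1, 2, 15, 3, 5, 6, 9, 13, 4, 7, 11, 12, 8, 14, 10]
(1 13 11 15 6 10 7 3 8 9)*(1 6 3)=(1 13 11 15 3 8 9 6 10 7)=[0, 13, 2, 8, 4, 5, 10, 1, 9, 6, 7, 15, 12, 11, 14, 3]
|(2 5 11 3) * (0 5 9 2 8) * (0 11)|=6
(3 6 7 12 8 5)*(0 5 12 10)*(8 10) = [5, 1, 2, 6, 4, 3, 7, 8, 12, 9, 0, 11, 10] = (0 5 3 6 7 8 12 10)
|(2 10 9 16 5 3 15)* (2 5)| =|(2 10 9 16)(3 15 5)| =12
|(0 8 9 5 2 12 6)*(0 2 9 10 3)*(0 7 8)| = |(2 12 6)(3 7 8 10)(5 9)| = 12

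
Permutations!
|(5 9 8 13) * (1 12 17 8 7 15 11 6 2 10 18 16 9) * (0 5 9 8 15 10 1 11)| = |(0 5 11 6 2 1 12 17 15)(7 10 18 16 8 13 9)| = 63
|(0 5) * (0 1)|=|(0 5 1)|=3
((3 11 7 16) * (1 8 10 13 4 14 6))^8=(16)(1 8 10 13 4 14 6)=((1 8 10 13 4 14 6)(3 11 7 16))^8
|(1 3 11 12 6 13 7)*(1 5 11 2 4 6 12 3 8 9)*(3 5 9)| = 18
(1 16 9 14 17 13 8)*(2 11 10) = (1 16 9 14 17 13 8)(2 11 10) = [0, 16, 11, 3, 4, 5, 6, 7, 1, 14, 2, 10, 12, 8, 17, 15, 9, 13]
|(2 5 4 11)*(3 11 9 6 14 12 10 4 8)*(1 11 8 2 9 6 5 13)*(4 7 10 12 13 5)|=|(1 11 9 4 6 14 13)(2 5)(3 8)(7 10)|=14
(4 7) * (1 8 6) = (1 8 6)(4 7) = [0, 8, 2, 3, 7, 5, 1, 4, 6]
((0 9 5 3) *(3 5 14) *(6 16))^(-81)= ((0 9 14 3)(6 16))^(-81)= (0 3 14 9)(6 16)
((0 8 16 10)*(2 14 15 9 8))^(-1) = (0 10 16 8 9 15 14 2)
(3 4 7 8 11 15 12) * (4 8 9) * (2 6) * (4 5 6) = [0, 1, 4, 8, 7, 6, 2, 9, 11, 5, 10, 15, 3, 13, 14, 12] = (2 4 7 9 5 6)(3 8 11 15 12)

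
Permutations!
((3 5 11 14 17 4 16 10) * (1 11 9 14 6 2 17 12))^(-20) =((1 11 6 2 17 4 16 10 3 5 9 14 12))^(-20) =(1 16 12 4 14 17 9 2 5 6 3 11 10)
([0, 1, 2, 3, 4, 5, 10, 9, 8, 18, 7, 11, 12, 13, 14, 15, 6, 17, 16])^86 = [0, 1, 2, 3, 4, 5, 7, 18, 8, 16, 9, 11, 12, 13, 14, 15, 10, 17, 6]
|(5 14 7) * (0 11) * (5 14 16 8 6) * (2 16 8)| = 6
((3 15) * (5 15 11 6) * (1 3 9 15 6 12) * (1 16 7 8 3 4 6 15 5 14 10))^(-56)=((1 4 6 14 10)(3 11 12 16 7 8)(5 15 9))^(-56)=(1 10 14 6 4)(3 7 12)(5 15 9)(8 16 11)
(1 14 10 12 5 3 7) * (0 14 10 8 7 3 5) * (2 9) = (0 14 8 7 1 10 12)(2 9) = [14, 10, 9, 3, 4, 5, 6, 1, 7, 2, 12, 11, 0, 13, 8]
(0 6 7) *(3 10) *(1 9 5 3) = (0 6 7)(1 9 5 3 10) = [6, 9, 2, 10, 4, 3, 7, 0, 8, 5, 1]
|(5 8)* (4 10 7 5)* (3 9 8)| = |(3 9 8 4 10 7 5)| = 7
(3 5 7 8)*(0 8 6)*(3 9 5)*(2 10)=(0 8 9 5 7 6)(2 10)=[8, 1, 10, 3, 4, 7, 0, 6, 9, 5, 2]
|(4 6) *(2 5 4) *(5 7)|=|(2 7 5 4 6)|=5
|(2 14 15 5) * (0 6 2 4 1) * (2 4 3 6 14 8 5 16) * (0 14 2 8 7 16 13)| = 13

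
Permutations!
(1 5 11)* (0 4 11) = (0 4 11 1 5) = [4, 5, 2, 3, 11, 0, 6, 7, 8, 9, 10, 1]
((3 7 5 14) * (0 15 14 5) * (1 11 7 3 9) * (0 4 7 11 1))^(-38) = (0 14)(9 15)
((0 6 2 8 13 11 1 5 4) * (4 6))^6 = (1 11 13 8 2 6 5)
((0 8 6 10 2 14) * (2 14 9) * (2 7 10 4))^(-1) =((0 8 6 4 2 9 7 10 14))^(-1) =(0 14 10 7 9 2 4 6 8)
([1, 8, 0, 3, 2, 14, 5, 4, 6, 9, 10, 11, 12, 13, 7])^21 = (0 6 7)(1 5 4)(2 8 14)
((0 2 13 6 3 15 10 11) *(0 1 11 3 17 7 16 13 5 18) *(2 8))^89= ((0 8 2 5 18)(1 11)(3 15 10)(6 17 7 16 13))^89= (0 18 5 2 8)(1 11)(3 10 15)(6 13 16 7 17)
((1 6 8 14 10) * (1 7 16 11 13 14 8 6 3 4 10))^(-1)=((1 3 4 10 7 16 11 13 14))^(-1)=(1 14 13 11 16 7 10 4 3)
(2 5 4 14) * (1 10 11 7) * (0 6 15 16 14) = [6, 10, 5, 3, 0, 4, 15, 1, 8, 9, 11, 7, 12, 13, 2, 16, 14] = (0 6 15 16 14 2 5 4)(1 10 11 7)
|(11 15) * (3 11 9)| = |(3 11 15 9)| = 4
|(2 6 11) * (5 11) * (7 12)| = 4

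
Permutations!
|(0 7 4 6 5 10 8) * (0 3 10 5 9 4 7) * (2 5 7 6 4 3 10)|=6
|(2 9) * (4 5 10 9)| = 5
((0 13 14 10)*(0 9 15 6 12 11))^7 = ((0 13 14 10 9 15 6 12 11))^7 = (0 12 15 10 13 11 6 9 14)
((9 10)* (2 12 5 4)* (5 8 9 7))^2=((2 12 8 9 10 7 5 4))^2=(2 8 10 5)(4 12 9 7)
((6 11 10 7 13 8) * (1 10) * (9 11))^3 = ((1 10 7 13 8 6 9 11))^3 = (1 13 9 10 8 11 7 6)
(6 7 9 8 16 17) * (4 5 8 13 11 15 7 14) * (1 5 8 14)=(1 5 14 4 8 16 17 6)(7 9 13 11 15)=[0, 5, 2, 3, 8, 14, 1, 9, 16, 13, 10, 15, 12, 11, 4, 7, 17, 6]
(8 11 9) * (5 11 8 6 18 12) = (5 11 9 6 18 12) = [0, 1, 2, 3, 4, 11, 18, 7, 8, 6, 10, 9, 5, 13, 14, 15, 16, 17, 12]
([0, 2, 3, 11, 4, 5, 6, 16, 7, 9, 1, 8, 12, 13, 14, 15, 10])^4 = [0, 8, 7, 16, 4, 5, 6, 2, 1, 9, 11, 10, 12, 13, 14, 15, 3]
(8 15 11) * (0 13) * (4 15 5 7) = (0 13)(4 15 11 8 5 7) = [13, 1, 2, 3, 15, 7, 6, 4, 5, 9, 10, 8, 12, 0, 14, 11]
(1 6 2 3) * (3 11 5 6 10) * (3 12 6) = (1 10 12 6 2 11 5 3) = [0, 10, 11, 1, 4, 3, 2, 7, 8, 9, 12, 5, 6]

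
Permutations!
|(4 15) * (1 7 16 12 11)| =10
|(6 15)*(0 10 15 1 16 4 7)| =|(0 10 15 6 1 16 4 7)| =8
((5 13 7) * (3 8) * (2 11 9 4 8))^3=((2 11 9 4 8 3)(5 13 7))^3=(13)(2 4)(3 9)(8 11)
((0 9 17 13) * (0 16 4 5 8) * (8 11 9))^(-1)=((0 8)(4 5 11 9 17 13 16))^(-1)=(0 8)(4 16 13 17 9 11 5)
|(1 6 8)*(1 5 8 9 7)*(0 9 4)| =6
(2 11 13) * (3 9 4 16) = (2 11 13)(3 9 4 16) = [0, 1, 11, 9, 16, 5, 6, 7, 8, 4, 10, 13, 12, 2, 14, 15, 3]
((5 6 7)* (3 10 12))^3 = (12) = ((3 10 12)(5 6 7))^3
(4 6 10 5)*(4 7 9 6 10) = [0, 1, 2, 3, 10, 7, 4, 9, 8, 6, 5] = (4 10 5 7 9 6)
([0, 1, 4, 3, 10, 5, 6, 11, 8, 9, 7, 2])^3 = (2 7 4 11 10)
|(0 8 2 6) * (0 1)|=|(0 8 2 6 1)|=5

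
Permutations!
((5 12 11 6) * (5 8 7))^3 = (5 6)(7 11)(8 12)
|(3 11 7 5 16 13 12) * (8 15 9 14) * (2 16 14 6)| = 13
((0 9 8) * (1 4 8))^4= (0 8 4 1 9)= ((0 9 1 4 8))^4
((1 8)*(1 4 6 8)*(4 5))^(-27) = ((4 6 8 5))^(-27) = (4 6 8 5)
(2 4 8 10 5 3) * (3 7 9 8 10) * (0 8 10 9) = (0 8 3 2 4 9 10 5 7) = [8, 1, 4, 2, 9, 7, 6, 0, 3, 10, 5]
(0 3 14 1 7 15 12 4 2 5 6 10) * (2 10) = (0 3 14 1 7 15 12 4 10)(2 5 6) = [3, 7, 5, 14, 10, 6, 2, 15, 8, 9, 0, 11, 4, 13, 1, 12]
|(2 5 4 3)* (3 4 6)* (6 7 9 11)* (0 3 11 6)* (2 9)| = 15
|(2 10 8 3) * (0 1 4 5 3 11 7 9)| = |(0 1 4 5 3 2 10 8 11 7 9)| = 11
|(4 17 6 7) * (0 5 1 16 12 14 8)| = |(0 5 1 16 12 14 8)(4 17 6 7)| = 28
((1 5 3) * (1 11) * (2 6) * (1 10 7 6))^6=((1 5 3 11 10 7 6 2))^6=(1 6 10 3)(2 7 11 5)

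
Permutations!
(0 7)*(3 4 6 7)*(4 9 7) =(0 3 9 7)(4 6) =[3, 1, 2, 9, 6, 5, 4, 0, 8, 7]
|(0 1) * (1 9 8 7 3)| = 6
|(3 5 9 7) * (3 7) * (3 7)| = |(3 5 9 7)| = 4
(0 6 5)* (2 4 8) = (0 6 5)(2 4 8) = [6, 1, 4, 3, 8, 0, 5, 7, 2]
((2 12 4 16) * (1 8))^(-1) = ((1 8)(2 12 4 16))^(-1) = (1 8)(2 16 4 12)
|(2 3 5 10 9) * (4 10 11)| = |(2 3 5 11 4 10 9)| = 7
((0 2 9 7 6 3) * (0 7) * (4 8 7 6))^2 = ((0 2 9)(3 6)(4 8 7))^2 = (0 9 2)(4 7 8)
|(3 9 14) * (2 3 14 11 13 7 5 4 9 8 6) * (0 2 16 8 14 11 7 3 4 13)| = 30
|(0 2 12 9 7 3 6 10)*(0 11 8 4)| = |(0 2 12 9 7 3 6 10 11 8 4)| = 11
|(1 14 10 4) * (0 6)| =|(0 6)(1 14 10 4)| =4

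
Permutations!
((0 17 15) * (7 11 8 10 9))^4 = ((0 17 15)(7 11 8 10 9))^4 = (0 17 15)(7 9 10 8 11)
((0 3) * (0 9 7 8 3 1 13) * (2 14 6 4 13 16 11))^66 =((0 1 16 11 2 14 6 4 13)(3 9 7 8))^66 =(0 11 6)(1 2 4)(3 7)(8 9)(13 16 14)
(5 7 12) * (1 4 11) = [0, 4, 2, 3, 11, 7, 6, 12, 8, 9, 10, 1, 5] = (1 4 11)(5 7 12)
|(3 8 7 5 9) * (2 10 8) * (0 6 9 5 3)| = 15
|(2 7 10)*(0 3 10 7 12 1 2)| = 3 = |(0 3 10)(1 2 12)|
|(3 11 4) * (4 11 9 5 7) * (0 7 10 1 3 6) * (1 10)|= |(11)(0 7 4 6)(1 3 9 5)|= 4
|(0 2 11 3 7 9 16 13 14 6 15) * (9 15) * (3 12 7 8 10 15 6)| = |(0 2 11 12 7 6 9 16 13 14 3 8 10 15)| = 14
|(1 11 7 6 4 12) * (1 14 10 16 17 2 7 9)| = 9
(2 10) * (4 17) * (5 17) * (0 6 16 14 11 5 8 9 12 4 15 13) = (0 6 16 14 11 5 17 15 13)(2 10)(4 8 9 12) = [6, 1, 10, 3, 8, 17, 16, 7, 9, 12, 2, 5, 4, 0, 11, 13, 14, 15]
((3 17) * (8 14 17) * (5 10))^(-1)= ((3 8 14 17)(5 10))^(-1)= (3 17 14 8)(5 10)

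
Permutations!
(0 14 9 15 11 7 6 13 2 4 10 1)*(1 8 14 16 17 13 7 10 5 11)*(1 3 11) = (0 16 17 13 2 4 5 1)(3 11 10 8 14 9 15)(6 7) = [16, 0, 4, 11, 5, 1, 7, 6, 14, 15, 8, 10, 12, 2, 9, 3, 17, 13]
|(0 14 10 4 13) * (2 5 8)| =|(0 14 10 4 13)(2 5 8)| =15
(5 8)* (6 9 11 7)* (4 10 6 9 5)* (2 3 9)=(2 3 9 11 7)(4 10 6 5 8)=[0, 1, 3, 9, 10, 8, 5, 2, 4, 11, 6, 7]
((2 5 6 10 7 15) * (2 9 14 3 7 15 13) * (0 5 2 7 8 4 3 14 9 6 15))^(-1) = (0 10 6 15 5)(3 4 8)(7 13)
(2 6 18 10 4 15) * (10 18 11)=(18)(2 6 11 10 4 15)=[0, 1, 6, 3, 15, 5, 11, 7, 8, 9, 4, 10, 12, 13, 14, 2, 16, 17, 18]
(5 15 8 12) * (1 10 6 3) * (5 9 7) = (1 10 6 3)(5 15 8 12 9 7) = [0, 10, 2, 1, 4, 15, 3, 5, 12, 7, 6, 11, 9, 13, 14, 8]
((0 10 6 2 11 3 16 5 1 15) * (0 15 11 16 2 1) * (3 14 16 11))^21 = ((0 10 6 1 3 2 11 14 16 5))^21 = (0 10 6 1 3 2 11 14 16 5)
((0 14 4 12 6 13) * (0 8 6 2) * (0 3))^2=((0 14 4 12 2 3)(6 13 8))^2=(0 4 2)(3 14 12)(6 8 13)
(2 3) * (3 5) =(2 5 3) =[0, 1, 5, 2, 4, 3]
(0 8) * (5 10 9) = (0 8)(5 10 9) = [8, 1, 2, 3, 4, 10, 6, 7, 0, 5, 9]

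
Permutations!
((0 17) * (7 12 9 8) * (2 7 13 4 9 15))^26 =(17)(2 12)(4 8)(7 15)(9 13)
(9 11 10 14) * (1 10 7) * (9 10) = (1 9 11 7)(10 14) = [0, 9, 2, 3, 4, 5, 6, 1, 8, 11, 14, 7, 12, 13, 10]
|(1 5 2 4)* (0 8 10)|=|(0 8 10)(1 5 2 4)|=12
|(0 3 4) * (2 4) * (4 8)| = |(0 3 2 8 4)| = 5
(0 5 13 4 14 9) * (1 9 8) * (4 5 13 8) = (0 13 5 8 1 9)(4 14) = [13, 9, 2, 3, 14, 8, 6, 7, 1, 0, 10, 11, 12, 5, 4]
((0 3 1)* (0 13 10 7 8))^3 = (0 13 8 1 7 3 10)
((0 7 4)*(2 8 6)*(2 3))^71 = ((0 7 4)(2 8 6 3))^71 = (0 4 7)(2 3 6 8)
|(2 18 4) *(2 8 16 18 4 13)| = 6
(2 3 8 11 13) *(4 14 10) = (2 3 8 11 13)(4 14 10) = [0, 1, 3, 8, 14, 5, 6, 7, 11, 9, 4, 13, 12, 2, 10]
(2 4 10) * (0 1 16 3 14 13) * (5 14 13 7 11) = [1, 16, 4, 13, 10, 14, 6, 11, 8, 9, 2, 5, 12, 0, 7, 15, 3] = (0 1 16 3 13)(2 4 10)(5 14 7 11)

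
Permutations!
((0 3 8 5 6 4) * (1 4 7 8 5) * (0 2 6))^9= (1 6)(2 8)(4 7)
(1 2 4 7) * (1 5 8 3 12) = [0, 2, 4, 12, 7, 8, 6, 5, 3, 9, 10, 11, 1] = (1 2 4 7 5 8 3 12)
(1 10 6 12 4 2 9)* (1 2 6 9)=(1 10 9 2)(4 6 12)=[0, 10, 1, 3, 6, 5, 12, 7, 8, 2, 9, 11, 4]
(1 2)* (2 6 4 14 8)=[0, 6, 1, 3, 14, 5, 4, 7, 2, 9, 10, 11, 12, 13, 8]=(1 6 4 14 8 2)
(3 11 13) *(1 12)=(1 12)(3 11 13)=[0, 12, 2, 11, 4, 5, 6, 7, 8, 9, 10, 13, 1, 3]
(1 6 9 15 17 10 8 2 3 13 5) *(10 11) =(1 6 9 15 17 11 10 8 2 3 13 5) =[0, 6, 3, 13, 4, 1, 9, 7, 2, 15, 8, 10, 12, 5, 14, 17, 16, 11]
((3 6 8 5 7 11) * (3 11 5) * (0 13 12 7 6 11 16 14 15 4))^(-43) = ((0 13 12 7 5 6 8 3 11 16 14 15 4))^(-43) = (0 16 6 13 14 8 12 15 3 7 4 11 5)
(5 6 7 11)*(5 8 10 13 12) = (5 6 7 11 8 10 13 12) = [0, 1, 2, 3, 4, 6, 7, 11, 10, 9, 13, 8, 5, 12]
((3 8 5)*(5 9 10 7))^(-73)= ((3 8 9 10 7 5))^(-73)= (3 5 7 10 9 8)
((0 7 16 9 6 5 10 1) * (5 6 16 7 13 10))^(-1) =((0 13 10 1)(9 16))^(-1) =(0 1 10 13)(9 16)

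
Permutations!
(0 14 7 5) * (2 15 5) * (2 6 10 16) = (0 14 7 6 10 16 2 15 5) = [14, 1, 15, 3, 4, 0, 10, 6, 8, 9, 16, 11, 12, 13, 7, 5, 2]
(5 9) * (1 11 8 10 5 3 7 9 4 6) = (1 11 8 10 5 4 6)(3 7 9) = [0, 11, 2, 7, 6, 4, 1, 9, 10, 3, 5, 8]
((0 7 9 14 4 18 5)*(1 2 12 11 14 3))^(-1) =((0 7 9 3 1 2 12 11 14 4 18 5))^(-1) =(0 5 18 4 14 11 12 2 1 3 9 7)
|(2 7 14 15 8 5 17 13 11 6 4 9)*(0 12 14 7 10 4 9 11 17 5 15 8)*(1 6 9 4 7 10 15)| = 22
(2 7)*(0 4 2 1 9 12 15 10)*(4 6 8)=(0 6 8 4 2 7 1 9 12 15 10)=[6, 9, 7, 3, 2, 5, 8, 1, 4, 12, 0, 11, 15, 13, 14, 10]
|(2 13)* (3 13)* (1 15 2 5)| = |(1 15 2 3 13 5)| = 6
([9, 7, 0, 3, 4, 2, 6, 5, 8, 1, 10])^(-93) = [7, 2, 1, 3, 4, 9, 6, 0, 8, 5, 10]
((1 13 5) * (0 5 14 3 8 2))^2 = ((0 5 1 13 14 3 8 2))^2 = (0 1 14 8)(2 5 13 3)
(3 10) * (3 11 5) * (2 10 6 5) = (2 10 11)(3 6 5) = [0, 1, 10, 6, 4, 3, 5, 7, 8, 9, 11, 2]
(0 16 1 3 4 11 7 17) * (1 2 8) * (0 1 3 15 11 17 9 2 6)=(0 16 6)(1 15 11 7 9 2 8 3 4 17)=[16, 15, 8, 4, 17, 5, 0, 9, 3, 2, 10, 7, 12, 13, 14, 11, 6, 1]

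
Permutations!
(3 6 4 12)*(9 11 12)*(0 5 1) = [5, 0, 2, 6, 9, 1, 4, 7, 8, 11, 10, 12, 3] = (0 5 1)(3 6 4 9 11 12)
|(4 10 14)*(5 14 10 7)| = 4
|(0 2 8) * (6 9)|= 6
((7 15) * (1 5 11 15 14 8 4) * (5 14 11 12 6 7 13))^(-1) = (1 4 8 14)(5 13 15 11 7 6 12)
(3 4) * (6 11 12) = (3 4)(6 11 12) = [0, 1, 2, 4, 3, 5, 11, 7, 8, 9, 10, 12, 6]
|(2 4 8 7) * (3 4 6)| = |(2 6 3 4 8 7)| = 6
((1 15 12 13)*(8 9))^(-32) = ((1 15 12 13)(8 9))^(-32) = (15)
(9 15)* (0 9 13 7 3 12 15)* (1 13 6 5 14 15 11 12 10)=[9, 13, 2, 10, 4, 14, 5, 3, 8, 0, 1, 12, 11, 7, 15, 6]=(0 9)(1 13 7 3 10)(5 14 15 6)(11 12)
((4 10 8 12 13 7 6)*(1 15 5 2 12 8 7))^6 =((1 15 5 2 12 13)(4 10 7 6))^6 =(15)(4 7)(6 10)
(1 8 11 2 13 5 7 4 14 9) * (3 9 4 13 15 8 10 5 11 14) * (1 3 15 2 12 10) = (3 9)(4 15 8 14)(5 7 13 11 12 10) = [0, 1, 2, 9, 15, 7, 6, 13, 14, 3, 5, 12, 10, 11, 4, 8]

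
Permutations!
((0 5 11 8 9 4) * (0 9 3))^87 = ((0 5 11 8 3)(4 9))^87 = (0 11 3 5 8)(4 9)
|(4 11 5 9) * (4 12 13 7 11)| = |(5 9 12 13 7 11)| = 6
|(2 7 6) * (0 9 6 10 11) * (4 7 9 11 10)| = 6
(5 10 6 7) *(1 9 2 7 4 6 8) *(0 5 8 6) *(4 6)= [5, 9, 7, 3, 0, 10, 6, 8, 1, 2, 4]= (0 5 10 4)(1 9 2 7 8)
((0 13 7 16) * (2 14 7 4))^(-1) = ((0 13 4 2 14 7 16))^(-1) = (0 16 7 14 2 4 13)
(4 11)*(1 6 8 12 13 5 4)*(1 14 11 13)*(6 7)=(1 7 6 8 12)(4 13 5)(11 14)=[0, 7, 2, 3, 13, 4, 8, 6, 12, 9, 10, 14, 1, 5, 11]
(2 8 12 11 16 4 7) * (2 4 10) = (2 8 12 11 16 10)(4 7) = [0, 1, 8, 3, 7, 5, 6, 4, 12, 9, 2, 16, 11, 13, 14, 15, 10]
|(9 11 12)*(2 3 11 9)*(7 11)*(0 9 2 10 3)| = 15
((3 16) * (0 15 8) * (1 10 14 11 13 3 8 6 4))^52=(0 1 13)(3 15 10)(4 11 8)(6 14 16)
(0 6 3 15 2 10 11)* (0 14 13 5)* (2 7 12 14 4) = (0 6 3 15 7 12 14 13 5)(2 10 11 4) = [6, 1, 10, 15, 2, 0, 3, 12, 8, 9, 11, 4, 14, 5, 13, 7]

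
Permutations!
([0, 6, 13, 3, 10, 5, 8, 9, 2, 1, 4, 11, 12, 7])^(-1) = (1 9 7 13 2 8 6)(4 10)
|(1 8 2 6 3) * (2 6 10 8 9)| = 7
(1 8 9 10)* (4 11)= (1 8 9 10)(4 11)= [0, 8, 2, 3, 11, 5, 6, 7, 9, 10, 1, 4]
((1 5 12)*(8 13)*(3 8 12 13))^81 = (1 5 13 12)(3 8)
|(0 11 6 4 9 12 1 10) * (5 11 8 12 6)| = 30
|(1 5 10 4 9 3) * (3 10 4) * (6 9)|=7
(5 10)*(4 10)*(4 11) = (4 10 5 11) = [0, 1, 2, 3, 10, 11, 6, 7, 8, 9, 5, 4]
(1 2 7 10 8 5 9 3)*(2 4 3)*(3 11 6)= (1 4 11 6 3)(2 7 10 8 5 9)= [0, 4, 7, 1, 11, 9, 3, 10, 5, 2, 8, 6]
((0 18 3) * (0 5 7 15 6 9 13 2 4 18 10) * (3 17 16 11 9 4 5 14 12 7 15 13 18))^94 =(2 4 7 15 14)(3 13 6 12 5)(9 11 16 17 18)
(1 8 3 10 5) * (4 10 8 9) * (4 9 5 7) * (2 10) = (1 5)(2 10 7 4)(3 8) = [0, 5, 10, 8, 2, 1, 6, 4, 3, 9, 7]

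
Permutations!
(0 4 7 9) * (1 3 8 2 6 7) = [4, 3, 6, 8, 1, 5, 7, 9, 2, 0] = (0 4 1 3 8 2 6 7 9)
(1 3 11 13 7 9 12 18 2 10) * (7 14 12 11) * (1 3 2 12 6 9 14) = (1 2 10 3 7 14 6 9 11 13)(12 18) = [0, 2, 10, 7, 4, 5, 9, 14, 8, 11, 3, 13, 18, 1, 6, 15, 16, 17, 12]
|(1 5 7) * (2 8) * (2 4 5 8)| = 5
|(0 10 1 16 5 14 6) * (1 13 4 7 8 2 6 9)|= |(0 10 13 4 7 8 2 6)(1 16 5 14 9)|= 40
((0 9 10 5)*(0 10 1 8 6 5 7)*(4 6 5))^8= ((0 9 1 8 5 10 7)(4 6))^8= (0 9 1 8 5 10 7)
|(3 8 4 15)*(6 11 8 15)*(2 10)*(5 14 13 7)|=|(2 10)(3 15)(4 6 11 8)(5 14 13 7)|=4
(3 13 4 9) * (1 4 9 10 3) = (1 4 10 3 13 9) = [0, 4, 2, 13, 10, 5, 6, 7, 8, 1, 3, 11, 12, 9]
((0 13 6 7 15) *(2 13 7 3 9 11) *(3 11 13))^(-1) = (0 15 7)(2 11 6 13 9 3)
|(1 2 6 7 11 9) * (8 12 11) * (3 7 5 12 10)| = 28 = |(1 2 6 5 12 11 9)(3 7 8 10)|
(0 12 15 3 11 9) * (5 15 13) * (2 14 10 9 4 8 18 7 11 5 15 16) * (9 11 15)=(0 12 13 9)(2 14 10 11 4 8 18 7 15 3 5 16)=[12, 1, 14, 5, 8, 16, 6, 15, 18, 0, 11, 4, 13, 9, 10, 3, 2, 17, 7]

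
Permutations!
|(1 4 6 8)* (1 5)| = |(1 4 6 8 5)| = 5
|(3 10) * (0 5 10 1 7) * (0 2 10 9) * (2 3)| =6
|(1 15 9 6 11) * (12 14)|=10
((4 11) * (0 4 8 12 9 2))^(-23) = ((0 4 11 8 12 9 2))^(-23) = (0 9 8 4 2 12 11)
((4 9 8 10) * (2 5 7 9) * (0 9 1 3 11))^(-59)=((0 9 8 10 4 2 5 7 1 3 11))^(-59)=(0 7 10 11 5 8 3 2 9 1 4)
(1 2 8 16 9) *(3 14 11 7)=[0, 2, 8, 14, 4, 5, 6, 3, 16, 1, 10, 7, 12, 13, 11, 15, 9]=(1 2 8 16 9)(3 14 11 7)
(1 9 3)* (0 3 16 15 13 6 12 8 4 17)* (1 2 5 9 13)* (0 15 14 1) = (0 3 2 5 9 16 14 1 13 6 12 8 4 17 15) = [3, 13, 5, 2, 17, 9, 12, 7, 4, 16, 10, 11, 8, 6, 1, 0, 14, 15]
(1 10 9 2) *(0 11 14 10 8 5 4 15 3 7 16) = (0 11 14 10 9 2 1 8 5 4 15 3 7 16) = [11, 8, 1, 7, 15, 4, 6, 16, 5, 2, 9, 14, 12, 13, 10, 3, 0]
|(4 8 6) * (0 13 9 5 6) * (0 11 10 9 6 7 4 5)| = 10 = |(0 13 6 5 7 4 8 11 10 9)|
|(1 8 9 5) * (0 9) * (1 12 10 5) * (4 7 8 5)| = |(0 9 1 5 12 10 4 7 8)| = 9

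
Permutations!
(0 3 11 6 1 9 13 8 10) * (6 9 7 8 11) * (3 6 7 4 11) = (0 6 1 4 11 9 13 3 7 8 10) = [6, 4, 2, 7, 11, 5, 1, 8, 10, 13, 0, 9, 12, 3]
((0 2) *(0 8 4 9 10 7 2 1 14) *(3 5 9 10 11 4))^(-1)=((0 1 14)(2 8 3 5 9 11 4 10 7))^(-1)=(0 14 1)(2 7 10 4 11 9 5 3 8)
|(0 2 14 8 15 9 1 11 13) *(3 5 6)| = 9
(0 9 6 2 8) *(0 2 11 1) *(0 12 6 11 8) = (0 9 11 1 12 6 8 2) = [9, 12, 0, 3, 4, 5, 8, 7, 2, 11, 10, 1, 6]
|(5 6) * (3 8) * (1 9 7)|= |(1 9 7)(3 8)(5 6)|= 6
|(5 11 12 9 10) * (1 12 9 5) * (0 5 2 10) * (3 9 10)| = 9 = |(0 5 11 10 1 12 2 3 9)|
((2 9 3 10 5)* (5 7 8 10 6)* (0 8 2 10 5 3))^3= ((0 8 5 10 7 2 9)(3 6))^3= (0 10 9 5 2 8 7)(3 6)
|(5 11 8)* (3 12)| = 6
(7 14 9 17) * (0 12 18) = (0 12 18)(7 14 9 17) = [12, 1, 2, 3, 4, 5, 6, 14, 8, 17, 10, 11, 18, 13, 9, 15, 16, 7, 0]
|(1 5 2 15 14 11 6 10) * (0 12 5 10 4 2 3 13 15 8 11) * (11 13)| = |(0 12 5 3 11 6 4 2 8 13 15 14)(1 10)| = 12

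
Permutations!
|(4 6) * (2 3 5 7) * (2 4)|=|(2 3 5 7 4 6)|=6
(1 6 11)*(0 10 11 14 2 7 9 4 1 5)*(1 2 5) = [10, 6, 7, 3, 2, 0, 14, 9, 8, 4, 11, 1, 12, 13, 5] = (0 10 11 1 6 14 5)(2 7 9 4)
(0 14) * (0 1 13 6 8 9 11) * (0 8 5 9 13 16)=(0 14 1 16)(5 9 11 8 13 6)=[14, 16, 2, 3, 4, 9, 5, 7, 13, 11, 10, 8, 12, 6, 1, 15, 0]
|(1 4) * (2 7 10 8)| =|(1 4)(2 7 10 8)| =4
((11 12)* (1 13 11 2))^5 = ((1 13 11 12 2))^5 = (13)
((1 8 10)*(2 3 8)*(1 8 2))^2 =(10)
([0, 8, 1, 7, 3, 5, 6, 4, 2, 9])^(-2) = (9)(1 8 2)(3 7 4)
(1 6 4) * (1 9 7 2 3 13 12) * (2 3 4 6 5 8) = (1 5 8 2 4 9 7 3 13 12) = [0, 5, 4, 13, 9, 8, 6, 3, 2, 7, 10, 11, 1, 12]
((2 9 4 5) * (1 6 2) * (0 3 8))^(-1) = (0 8 3)(1 5 4 9 2 6)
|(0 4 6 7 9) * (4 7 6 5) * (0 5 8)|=6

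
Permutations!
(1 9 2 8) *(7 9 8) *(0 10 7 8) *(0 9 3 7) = [10, 9, 8, 7, 4, 5, 6, 3, 1, 2, 0] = (0 10)(1 9 2 8)(3 7)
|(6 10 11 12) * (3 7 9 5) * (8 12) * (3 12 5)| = 6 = |(3 7 9)(5 12 6 10 11 8)|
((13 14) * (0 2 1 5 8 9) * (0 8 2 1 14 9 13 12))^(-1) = ((0 1 5 2 14 12)(8 13 9))^(-1) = (0 12 14 2 5 1)(8 9 13)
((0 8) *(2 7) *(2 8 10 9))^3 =(0 2)(7 10)(8 9)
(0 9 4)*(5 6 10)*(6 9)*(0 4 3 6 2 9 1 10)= [2, 10, 9, 6, 4, 1, 0, 7, 8, 3, 5]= (0 2 9 3 6)(1 10 5)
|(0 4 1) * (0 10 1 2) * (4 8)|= |(0 8 4 2)(1 10)|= 4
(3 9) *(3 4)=(3 9 4)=[0, 1, 2, 9, 3, 5, 6, 7, 8, 4]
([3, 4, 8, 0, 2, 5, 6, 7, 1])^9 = (0 3)(1 4 2 8)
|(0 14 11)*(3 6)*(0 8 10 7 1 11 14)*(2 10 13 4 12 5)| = 10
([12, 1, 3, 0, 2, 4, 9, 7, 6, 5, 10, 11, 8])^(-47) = (0 2 5 6 12 3 4 9 8)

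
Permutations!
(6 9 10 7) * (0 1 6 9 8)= (0 1 6 8)(7 9 10)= [1, 6, 2, 3, 4, 5, 8, 9, 0, 10, 7]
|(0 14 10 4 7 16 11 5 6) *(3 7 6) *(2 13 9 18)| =20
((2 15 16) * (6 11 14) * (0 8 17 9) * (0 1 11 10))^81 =((0 8 17 9 1 11 14 6 10)(2 15 16))^81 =(17)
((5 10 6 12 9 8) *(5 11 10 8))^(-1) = ((5 8 11 10 6 12 9))^(-1) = (5 9 12 6 10 11 8)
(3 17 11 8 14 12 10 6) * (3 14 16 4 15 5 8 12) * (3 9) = [0, 1, 2, 17, 15, 8, 14, 7, 16, 3, 6, 12, 10, 13, 9, 5, 4, 11] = (3 17 11 12 10 6 14 9)(4 15 5 8 16)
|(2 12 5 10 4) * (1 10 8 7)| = 8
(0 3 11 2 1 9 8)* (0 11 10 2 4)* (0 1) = (0 3 10 2)(1 9 8 11 4) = [3, 9, 0, 10, 1, 5, 6, 7, 11, 8, 2, 4]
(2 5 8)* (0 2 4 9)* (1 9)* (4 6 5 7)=(0 2 7 4 1 9)(5 8 6)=[2, 9, 7, 3, 1, 8, 5, 4, 6, 0]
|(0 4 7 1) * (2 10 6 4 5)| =8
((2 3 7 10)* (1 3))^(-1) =((1 3 7 10 2))^(-1) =(1 2 10 7 3)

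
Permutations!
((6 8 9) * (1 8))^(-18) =((1 8 9 6))^(-18) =(1 9)(6 8)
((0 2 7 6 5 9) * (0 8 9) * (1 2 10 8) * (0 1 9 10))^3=(1 6 2 5 7)(8 10)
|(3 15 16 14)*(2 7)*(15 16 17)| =6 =|(2 7)(3 16 14)(15 17)|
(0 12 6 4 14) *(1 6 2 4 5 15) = [12, 6, 4, 3, 14, 15, 5, 7, 8, 9, 10, 11, 2, 13, 0, 1] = (0 12 2 4 14)(1 6 5 15)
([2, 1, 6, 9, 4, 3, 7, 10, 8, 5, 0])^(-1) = [10, 1, 0, 5, 4, 9, 2, 6, 8, 3, 7]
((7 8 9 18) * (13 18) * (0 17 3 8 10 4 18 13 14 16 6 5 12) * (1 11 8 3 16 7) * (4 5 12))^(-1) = ((0 17 16 6 12)(1 11 8 9 14 7 10 5 4 18))^(-1) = (0 12 6 16 17)(1 18 4 5 10 7 14 9 8 11)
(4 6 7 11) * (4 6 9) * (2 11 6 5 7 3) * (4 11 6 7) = (2 6 3)(4 9 11 5) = [0, 1, 6, 2, 9, 4, 3, 7, 8, 11, 10, 5]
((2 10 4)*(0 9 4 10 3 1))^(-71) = (10)(0 9 4 2 3 1)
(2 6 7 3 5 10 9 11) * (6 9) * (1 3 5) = (1 3)(2 9 11)(5 10 6 7) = [0, 3, 9, 1, 4, 10, 7, 5, 8, 11, 6, 2]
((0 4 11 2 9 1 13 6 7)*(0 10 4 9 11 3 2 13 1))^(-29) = (0 9)(2 6 4 11 7 3 13 10)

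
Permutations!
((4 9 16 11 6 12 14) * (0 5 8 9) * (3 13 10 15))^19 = (0 4 14 12 6 11 16 9 8 5)(3 15 10 13)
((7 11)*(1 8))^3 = ((1 8)(7 11))^3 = (1 8)(7 11)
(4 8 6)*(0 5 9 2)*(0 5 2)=[2, 1, 5, 3, 8, 9, 4, 7, 6, 0]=(0 2 5 9)(4 8 6)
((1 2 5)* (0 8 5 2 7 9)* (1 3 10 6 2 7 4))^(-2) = (0 7 6 3 8 9 2 10 5)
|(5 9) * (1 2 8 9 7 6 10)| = |(1 2 8 9 5 7 6 10)| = 8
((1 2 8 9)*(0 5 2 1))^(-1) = ((0 5 2 8 9))^(-1) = (0 9 8 2 5)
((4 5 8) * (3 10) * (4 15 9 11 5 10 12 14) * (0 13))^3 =(0 13)(3 4 12 10 14)(5 9 8 11 15) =((0 13)(3 12 14 4 10)(5 8 15 9 11))^3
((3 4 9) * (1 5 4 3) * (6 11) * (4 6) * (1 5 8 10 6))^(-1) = ((1 8 10 6 11 4 9 5))^(-1) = (1 5 9 4 11 6 10 8)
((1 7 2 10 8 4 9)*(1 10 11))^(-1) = ((1 7 2 11)(4 9 10 8))^(-1) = (1 11 2 7)(4 8 10 9)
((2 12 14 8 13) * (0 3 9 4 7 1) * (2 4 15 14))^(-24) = ((0 3 9 15 14 8 13 4 7 1)(2 12))^(-24) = (0 13 9 7 14)(1 8 3 4 15)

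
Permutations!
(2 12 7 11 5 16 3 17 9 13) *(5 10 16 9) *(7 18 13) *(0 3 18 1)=(0 3 17 5 9 7 11 10 16 18 13 2 12 1)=[3, 0, 12, 17, 4, 9, 6, 11, 8, 7, 16, 10, 1, 2, 14, 15, 18, 5, 13]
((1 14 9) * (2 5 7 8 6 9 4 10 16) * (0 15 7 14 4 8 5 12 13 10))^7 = (0 9 14 15 1 8 7 4 6 5)(2 13 16 12 10)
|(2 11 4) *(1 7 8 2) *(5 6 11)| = 8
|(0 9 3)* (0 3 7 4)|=|(0 9 7 4)|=4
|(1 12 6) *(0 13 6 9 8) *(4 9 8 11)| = |(0 13 6 1 12 8)(4 9 11)| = 6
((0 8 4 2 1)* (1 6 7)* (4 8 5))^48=((8)(0 5 4 2 6 7 1))^48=(8)(0 1 7 6 2 4 5)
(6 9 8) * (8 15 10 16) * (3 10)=[0, 1, 2, 10, 4, 5, 9, 7, 6, 15, 16, 11, 12, 13, 14, 3, 8]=(3 10 16 8 6 9 15)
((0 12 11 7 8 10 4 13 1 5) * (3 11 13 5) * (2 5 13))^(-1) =(0 5 2 12)(1 13 4 10 8 7 11 3)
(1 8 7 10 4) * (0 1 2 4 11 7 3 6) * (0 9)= (0 1 8 3 6 9)(2 4)(7 10 11)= [1, 8, 4, 6, 2, 5, 9, 10, 3, 0, 11, 7]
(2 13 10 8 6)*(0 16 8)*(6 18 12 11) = (0 16 8 18 12 11 6 2 13 10) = [16, 1, 13, 3, 4, 5, 2, 7, 18, 9, 0, 6, 11, 10, 14, 15, 8, 17, 12]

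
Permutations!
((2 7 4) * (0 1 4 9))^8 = ((0 1 4 2 7 9))^8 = (0 4 7)(1 2 9)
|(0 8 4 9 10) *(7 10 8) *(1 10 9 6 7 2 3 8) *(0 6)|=5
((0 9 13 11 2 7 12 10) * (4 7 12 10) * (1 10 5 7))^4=((0 9 13 11 2 12 4 1 10)(5 7))^4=(0 2 10 11 1 13 4 9 12)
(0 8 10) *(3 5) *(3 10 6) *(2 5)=(0 8 6 3 2 5 10)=[8, 1, 5, 2, 4, 10, 3, 7, 6, 9, 0]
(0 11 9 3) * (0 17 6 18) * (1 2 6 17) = (0 11 9 3 1 2 6 18) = [11, 2, 6, 1, 4, 5, 18, 7, 8, 3, 10, 9, 12, 13, 14, 15, 16, 17, 0]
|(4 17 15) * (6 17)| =4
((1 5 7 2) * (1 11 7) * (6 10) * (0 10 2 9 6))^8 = (2 9 11 6 7)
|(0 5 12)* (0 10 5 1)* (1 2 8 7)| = |(0 2 8 7 1)(5 12 10)| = 15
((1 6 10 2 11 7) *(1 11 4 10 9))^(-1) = (1 9 6)(2 10 4)(7 11)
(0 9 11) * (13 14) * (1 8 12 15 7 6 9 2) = (0 2 1 8 12 15 7 6 9 11)(13 14) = [2, 8, 1, 3, 4, 5, 9, 6, 12, 11, 10, 0, 15, 14, 13, 7]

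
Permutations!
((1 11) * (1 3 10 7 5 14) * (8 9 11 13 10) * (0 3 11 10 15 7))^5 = ((0 3 8 9 10)(1 13 15 7 5 14))^5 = (1 14 5 7 15 13)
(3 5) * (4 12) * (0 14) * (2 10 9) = (0 14)(2 10 9)(3 5)(4 12) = [14, 1, 10, 5, 12, 3, 6, 7, 8, 2, 9, 11, 4, 13, 0]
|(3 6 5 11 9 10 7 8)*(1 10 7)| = |(1 10)(3 6 5 11 9 7 8)| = 14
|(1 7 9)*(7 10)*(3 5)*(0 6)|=4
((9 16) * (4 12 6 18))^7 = ((4 12 6 18)(9 16))^7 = (4 18 6 12)(9 16)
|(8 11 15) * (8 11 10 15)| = 4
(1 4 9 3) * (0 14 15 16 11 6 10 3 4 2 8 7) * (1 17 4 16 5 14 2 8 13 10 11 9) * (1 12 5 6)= (0 2 13 10 3 17 4 12 5 14 15 6 11 1 8 7)(9 16)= [2, 8, 13, 17, 12, 14, 11, 0, 7, 16, 3, 1, 5, 10, 15, 6, 9, 4]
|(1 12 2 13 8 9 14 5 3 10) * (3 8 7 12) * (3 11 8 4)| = |(1 11 8 9 14 5 4 3 10)(2 13 7 12)| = 36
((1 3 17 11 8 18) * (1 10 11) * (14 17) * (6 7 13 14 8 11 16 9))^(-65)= (1 6 8 13 10 17 9 3 7 18 14 16)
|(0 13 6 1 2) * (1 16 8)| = 7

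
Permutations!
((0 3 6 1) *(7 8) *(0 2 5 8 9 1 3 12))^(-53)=((0 12)(1 2 5 8 7 9)(3 6))^(-53)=(0 12)(1 2 5 8 7 9)(3 6)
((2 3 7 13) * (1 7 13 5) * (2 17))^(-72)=(17)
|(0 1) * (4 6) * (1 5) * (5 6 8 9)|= 7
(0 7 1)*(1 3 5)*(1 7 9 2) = (0 9 2 1)(3 5 7) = [9, 0, 1, 5, 4, 7, 6, 3, 8, 2]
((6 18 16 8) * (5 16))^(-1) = (5 18 6 8 16)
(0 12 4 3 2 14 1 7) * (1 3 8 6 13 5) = (0 12 4 8 6 13 5 1 7)(2 14 3) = [12, 7, 14, 2, 8, 1, 13, 0, 6, 9, 10, 11, 4, 5, 3]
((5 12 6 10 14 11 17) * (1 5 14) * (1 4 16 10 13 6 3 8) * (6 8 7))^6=(17)(1 13 7 12)(3 5 8 6)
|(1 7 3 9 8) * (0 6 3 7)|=6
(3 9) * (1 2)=(1 2)(3 9)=[0, 2, 1, 9, 4, 5, 6, 7, 8, 3]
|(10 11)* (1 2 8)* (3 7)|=6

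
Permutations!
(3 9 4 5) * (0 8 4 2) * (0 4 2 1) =(0 8 2 4 5 3 9 1) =[8, 0, 4, 9, 5, 3, 6, 7, 2, 1]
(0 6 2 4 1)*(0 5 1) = [6, 5, 4, 3, 0, 1, 2] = (0 6 2 4)(1 5)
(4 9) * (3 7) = (3 7)(4 9) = [0, 1, 2, 7, 9, 5, 6, 3, 8, 4]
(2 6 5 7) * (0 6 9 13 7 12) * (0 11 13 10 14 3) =(0 6 5 12 11 13 7 2 9 10 14 3) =[6, 1, 9, 0, 4, 12, 5, 2, 8, 10, 14, 13, 11, 7, 3]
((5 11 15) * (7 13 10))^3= (15)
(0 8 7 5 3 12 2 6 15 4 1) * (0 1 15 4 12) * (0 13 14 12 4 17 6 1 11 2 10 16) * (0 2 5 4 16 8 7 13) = (0 7 4 15 16 2 1 11 5 3)(6 17)(8 13 14 12 10) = [7, 11, 1, 0, 15, 3, 17, 4, 13, 9, 8, 5, 10, 14, 12, 16, 2, 6]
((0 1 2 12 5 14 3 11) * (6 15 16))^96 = (16)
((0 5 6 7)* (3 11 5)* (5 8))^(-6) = (0 3 11 8 5 6 7)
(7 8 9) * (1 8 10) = (1 8 9 7 10) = [0, 8, 2, 3, 4, 5, 6, 10, 9, 7, 1]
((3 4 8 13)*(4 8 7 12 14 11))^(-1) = ((3 8 13)(4 7 12 14 11))^(-1) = (3 13 8)(4 11 14 12 7)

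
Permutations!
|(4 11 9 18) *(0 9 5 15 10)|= |(0 9 18 4 11 5 15 10)|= 8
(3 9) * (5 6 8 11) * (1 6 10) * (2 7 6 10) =(1 10)(2 7 6 8 11 5)(3 9) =[0, 10, 7, 9, 4, 2, 8, 6, 11, 3, 1, 5]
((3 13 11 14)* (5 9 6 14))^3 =((3 13 11 5 9 6 14))^3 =(3 5 14 11 6 13 9)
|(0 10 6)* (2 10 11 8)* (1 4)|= |(0 11 8 2 10 6)(1 4)|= 6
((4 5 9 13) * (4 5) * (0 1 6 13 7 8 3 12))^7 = (0 8 5 1 3 9 6 12 7 13)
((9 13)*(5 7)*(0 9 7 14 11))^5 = (0 14 7 9 11 5 13)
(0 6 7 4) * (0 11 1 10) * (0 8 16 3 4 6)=[0, 10, 2, 4, 11, 5, 7, 6, 16, 9, 8, 1, 12, 13, 14, 15, 3]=(1 10 8 16 3 4 11)(6 7)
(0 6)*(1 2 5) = (0 6)(1 2 5) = [6, 2, 5, 3, 4, 1, 0]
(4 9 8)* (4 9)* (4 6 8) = [0, 1, 2, 3, 6, 5, 8, 7, 9, 4] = (4 6 8 9)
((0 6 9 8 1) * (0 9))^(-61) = ((0 6)(1 9 8))^(-61) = (0 6)(1 8 9)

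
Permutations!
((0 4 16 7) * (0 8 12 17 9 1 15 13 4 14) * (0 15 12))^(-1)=(0 8 7 16 4 13 15 14)(1 9 17 12)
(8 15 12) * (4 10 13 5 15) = (4 10 13 5 15 12 8) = [0, 1, 2, 3, 10, 15, 6, 7, 4, 9, 13, 11, 8, 5, 14, 12]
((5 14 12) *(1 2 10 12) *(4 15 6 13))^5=(1 14 5 12 10 2)(4 15 6 13)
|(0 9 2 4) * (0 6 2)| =6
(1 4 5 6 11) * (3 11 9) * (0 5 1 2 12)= (0 5 6 9 3 11 2 12)(1 4)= [5, 4, 12, 11, 1, 6, 9, 7, 8, 3, 10, 2, 0]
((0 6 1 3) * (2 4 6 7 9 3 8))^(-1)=(0 3 9 7)(1 6 4 2 8)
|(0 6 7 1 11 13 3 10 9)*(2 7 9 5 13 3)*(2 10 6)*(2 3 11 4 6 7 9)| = |(0 3 7 1 4 6 2 9)(5 13 10)| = 24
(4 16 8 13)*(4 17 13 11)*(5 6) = [0, 1, 2, 3, 16, 6, 5, 7, 11, 9, 10, 4, 12, 17, 14, 15, 8, 13] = (4 16 8 11)(5 6)(13 17)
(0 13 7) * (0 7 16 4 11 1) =(0 13 16 4 11 1) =[13, 0, 2, 3, 11, 5, 6, 7, 8, 9, 10, 1, 12, 16, 14, 15, 4]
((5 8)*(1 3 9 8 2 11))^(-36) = (1 11 2 5 8 9 3)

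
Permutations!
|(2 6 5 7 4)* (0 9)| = 10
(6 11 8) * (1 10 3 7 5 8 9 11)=[0, 10, 2, 7, 4, 8, 1, 5, 6, 11, 3, 9]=(1 10 3 7 5 8 6)(9 11)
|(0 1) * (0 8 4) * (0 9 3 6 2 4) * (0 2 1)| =7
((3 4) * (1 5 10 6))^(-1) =(1 6 10 5)(3 4)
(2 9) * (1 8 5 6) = (1 8 5 6)(2 9) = [0, 8, 9, 3, 4, 6, 1, 7, 5, 2]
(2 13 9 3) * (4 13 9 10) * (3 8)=[0, 1, 9, 2, 13, 5, 6, 7, 3, 8, 4, 11, 12, 10]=(2 9 8 3)(4 13 10)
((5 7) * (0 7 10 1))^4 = ((0 7 5 10 1))^4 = (0 1 10 5 7)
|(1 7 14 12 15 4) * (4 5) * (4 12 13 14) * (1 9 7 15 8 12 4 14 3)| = 18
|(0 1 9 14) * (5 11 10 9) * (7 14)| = 8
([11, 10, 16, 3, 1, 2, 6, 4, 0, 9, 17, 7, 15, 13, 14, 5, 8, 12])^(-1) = [8, 4, 5, 3, 7, 15, 6, 11, 16, 9, 1, 0, 17, 13, 14, 12, 2, 10]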